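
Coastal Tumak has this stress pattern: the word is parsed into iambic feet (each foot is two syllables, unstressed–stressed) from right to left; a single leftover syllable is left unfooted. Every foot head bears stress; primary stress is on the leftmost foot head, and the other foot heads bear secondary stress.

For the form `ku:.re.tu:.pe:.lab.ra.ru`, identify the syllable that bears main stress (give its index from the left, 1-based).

3

Parse right to left into iambic (σˈσ) feet: ku: (re.ˈtu:) (pe:.ˈlab) (ra.ˈru). Syllable 1 is left unfooted.
Foot heads (stressed positions): 3, 5, 7.
End Rule Leftmost: primary stress on the leftmost head = syllable 3.
Primary stress: syllable 3 → ku:.re.ˈtu:.pe:.lab.ra.ru.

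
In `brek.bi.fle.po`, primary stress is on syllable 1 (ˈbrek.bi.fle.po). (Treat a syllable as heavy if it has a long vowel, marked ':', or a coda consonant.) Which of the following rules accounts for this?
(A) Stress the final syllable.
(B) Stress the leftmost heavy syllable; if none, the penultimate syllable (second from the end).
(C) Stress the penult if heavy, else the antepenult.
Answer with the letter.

Rule A → syllable 4 (observed: 1).
Rule B → syllable 1 ✓.
Rule C → syllable 2 (observed: 1).

B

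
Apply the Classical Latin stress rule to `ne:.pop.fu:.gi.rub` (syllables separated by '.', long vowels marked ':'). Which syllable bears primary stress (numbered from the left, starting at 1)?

Classical Latin: stress the penult if heavy (long vowel or closed), else the antepenult.
Weights: 3 fu: H, 4 gi L, 5 rub H.
The penult (syllable 4, gi) is light, so stress falls on the antepenult (syllable 3, fu:).
Stress on syllable 3: ne:.pop.ˈfu:.gi.rub.

3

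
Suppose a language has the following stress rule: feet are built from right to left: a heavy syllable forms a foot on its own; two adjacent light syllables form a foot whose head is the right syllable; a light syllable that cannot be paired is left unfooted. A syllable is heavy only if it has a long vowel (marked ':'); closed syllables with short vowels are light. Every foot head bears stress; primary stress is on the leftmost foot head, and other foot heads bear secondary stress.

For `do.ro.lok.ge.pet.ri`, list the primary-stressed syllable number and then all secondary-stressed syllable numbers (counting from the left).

Weights: 1 do L, 2 ro L, 3 lok L, 4 ge L, 5 pet L, 6 ri L.
Parse right to left (heavy = foot alone; LL = one foot; stranded L unfooted): (do.ˈro) (lok.ˈge) (pet.ˈri).
Foot heads: 2, 4, 6.
Primary stress on the leftmost head = syllable 2.
Secondary stress on 4, 6: do.ˈro.lok.ˌge.pet.ˌri.

primary 2, secondary 4, 6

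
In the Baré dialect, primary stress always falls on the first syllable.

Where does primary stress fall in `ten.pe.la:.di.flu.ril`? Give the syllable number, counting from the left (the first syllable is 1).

The word has 6 syllables; the first syllable is syllable 1 (ten).
Primary stress: syllable 1 → ˈten.pe.la:.di.flu.ril.

1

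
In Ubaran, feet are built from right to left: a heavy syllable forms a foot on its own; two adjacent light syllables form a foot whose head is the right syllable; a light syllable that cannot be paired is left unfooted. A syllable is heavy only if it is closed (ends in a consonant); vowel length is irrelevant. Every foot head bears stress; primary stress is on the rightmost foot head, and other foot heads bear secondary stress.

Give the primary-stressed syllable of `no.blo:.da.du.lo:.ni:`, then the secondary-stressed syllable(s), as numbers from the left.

Weights: 1 no L, 2 blo: L, 3 da L, 4 du L, 5 lo: L, 6 ni: L.
Parse right to left (heavy = foot alone; LL = one foot; stranded L unfooted): (no.ˈblo:) (da.ˈdu) (lo:.ˈni:).
Foot heads: 2, 4, 6.
Primary stress on the rightmost head = syllable 6.
Secondary stress on 2, 4: no.ˌblo:.da.ˌdu.lo:.ˈni:.

primary 6, secondary 2, 4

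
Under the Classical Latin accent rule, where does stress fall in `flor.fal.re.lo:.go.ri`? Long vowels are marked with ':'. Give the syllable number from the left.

Classical Latin: stress the penult if heavy (long vowel or closed), else the antepenult.
Weights: 4 lo: H, 5 go L, 6 ri L.
The penult (syllable 5, go) is light, so stress falls on the antepenult (syllable 4, lo:).
Stress on syllable 4: flor.fal.re.ˈlo:.go.ri.

4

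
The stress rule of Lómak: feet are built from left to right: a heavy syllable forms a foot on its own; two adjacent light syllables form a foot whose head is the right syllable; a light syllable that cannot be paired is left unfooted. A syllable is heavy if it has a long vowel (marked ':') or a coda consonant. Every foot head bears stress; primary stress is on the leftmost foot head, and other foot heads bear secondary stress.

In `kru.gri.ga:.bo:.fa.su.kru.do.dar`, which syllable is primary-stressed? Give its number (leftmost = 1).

2

Weights: 1 kru L, 2 gri L, 3 ga: H, 4 bo: H, 5 fa L, 6 su L, 7 kru L, 8 do L, 9 dar H.
Parse left to right (heavy = foot alone; LL = one foot; stranded L unfooted): (kru.ˈgri) (ˈga:) (ˈbo:) (fa.ˈsu) (kru.ˈdo) (ˈdar).
Foot heads: 2, 3, 4, 6, 8, 9.
Primary stress on the leftmost head = syllable 2.
Primary stress: syllable 2 → kru.ˈgri.ga:.bo:.fa.su.kru.do.dar.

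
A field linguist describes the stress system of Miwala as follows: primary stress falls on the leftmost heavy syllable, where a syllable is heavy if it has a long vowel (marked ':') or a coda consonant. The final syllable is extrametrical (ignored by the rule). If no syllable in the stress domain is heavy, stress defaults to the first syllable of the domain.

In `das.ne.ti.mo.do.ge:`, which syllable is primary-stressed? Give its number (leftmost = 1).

1

The final syllable (6, ge:) is extrametrical; the stress domain is syllables 1–5.
Weights: 1 das H, 2 ne L, 3 ti L, 4 mo L, 5 do L.
Heavy syllables in the domain: 1. The leftmost is syllable 1 (das).
Primary stress: syllable 1 → ˈdas.ne.ti.mo.do.ge:.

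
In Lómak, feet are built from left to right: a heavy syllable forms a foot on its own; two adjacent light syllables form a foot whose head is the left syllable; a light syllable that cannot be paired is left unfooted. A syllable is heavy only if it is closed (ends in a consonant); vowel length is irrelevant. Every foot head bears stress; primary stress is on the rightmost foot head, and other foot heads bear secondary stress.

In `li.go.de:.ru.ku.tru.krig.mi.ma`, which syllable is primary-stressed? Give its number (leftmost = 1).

Weights: 1 li L, 2 go L, 3 de: L, 4 ru L, 5 ku L, 6 tru L, 7 krig H, 8 mi L, 9 ma L.
Parse left to right (heavy = foot alone; LL = one foot; stranded L unfooted): (ˈli.go) (ˈde:.ru) (ˈku.tru) (ˈkrig) (ˈmi.ma).
Foot heads: 1, 3, 5, 7, 8.
Primary stress on the rightmost head = syllable 8.
Primary stress: syllable 8 → li.go.de:.ru.ku.tru.krig.ˈmi.ma.

8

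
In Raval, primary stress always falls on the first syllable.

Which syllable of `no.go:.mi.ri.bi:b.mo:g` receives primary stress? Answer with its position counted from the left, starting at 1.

1

The word has 6 syllables; the first syllable is syllable 1 (no).
Primary stress: syllable 1 → ˈno.go:.mi.ri.bi:b.mo:g.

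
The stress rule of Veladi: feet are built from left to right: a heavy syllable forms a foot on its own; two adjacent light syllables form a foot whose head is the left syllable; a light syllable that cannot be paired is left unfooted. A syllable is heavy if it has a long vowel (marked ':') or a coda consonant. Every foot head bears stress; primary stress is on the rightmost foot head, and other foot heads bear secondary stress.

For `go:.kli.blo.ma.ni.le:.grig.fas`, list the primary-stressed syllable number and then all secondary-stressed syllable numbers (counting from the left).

primary 8, secondary 1, 2, 4, 6, 7

Weights: 1 go: H, 2 kli L, 3 blo L, 4 ma L, 5 ni L, 6 le: H, 7 grig H, 8 fas H.
Parse left to right (heavy = foot alone; LL = one foot; stranded L unfooted): (ˈgo:) (ˈkli.blo) (ˈma.ni) (ˈle:) (ˈgrig) (ˈfas).
Foot heads: 1, 2, 4, 6, 7, 8.
Primary stress on the rightmost head = syllable 8.
Secondary stress on 1, 2, 4, 6, 7: ˌgo:.ˌkli.blo.ˌma.ni.ˌle:.ˌgrig.ˈfas.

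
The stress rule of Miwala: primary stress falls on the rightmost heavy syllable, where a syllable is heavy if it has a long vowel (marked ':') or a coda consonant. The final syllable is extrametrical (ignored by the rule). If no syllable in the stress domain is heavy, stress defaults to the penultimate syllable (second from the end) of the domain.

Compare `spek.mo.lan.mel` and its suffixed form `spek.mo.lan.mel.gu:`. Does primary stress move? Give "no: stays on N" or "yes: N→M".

yes: 3→4

Base `spek.mo.lan.mel` (4 syllables):
  The final syllable (4, mel) is extrametrical; the stress domain is syllables 1–3.
  Weights: 1 spek H, 2 mo L, 3 lan H.
  Heavy syllables in the domain: 1, 3. The rightmost is syllable 3 (lan).
  → primary stress on syllable 3.
Suffixed `spek.mo.lan.mel.gu:` (5 syllables):
  The final syllable (5, gu:) is extrametrical; the stress domain is syllables 1–4.
  Weights: 1 spek H, 2 mo L, 3 lan H, 4 mel H.
  Heavy syllables in the domain: 1, 3, 4. The rightmost is syllable 4 (mel).
  → primary stress on syllable 4.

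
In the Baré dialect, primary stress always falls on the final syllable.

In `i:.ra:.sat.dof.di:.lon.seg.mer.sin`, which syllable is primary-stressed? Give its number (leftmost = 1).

The word has 9 syllables; the final syllable is syllable 9 (sin).
Primary stress: syllable 9 → i:.ra:.sat.dof.di:.lon.seg.mer.ˈsin.

9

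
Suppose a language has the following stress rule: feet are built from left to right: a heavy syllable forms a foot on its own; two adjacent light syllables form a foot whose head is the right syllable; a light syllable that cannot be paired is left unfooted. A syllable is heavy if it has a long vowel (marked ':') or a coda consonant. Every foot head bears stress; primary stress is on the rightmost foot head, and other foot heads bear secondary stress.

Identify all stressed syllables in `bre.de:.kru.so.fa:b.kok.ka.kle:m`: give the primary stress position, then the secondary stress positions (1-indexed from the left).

Weights: 1 bre L, 2 de: H, 3 kru L, 4 so L, 5 fa:b H, 6 kok H, 7 ka L, 8 kle:m H.
Parse left to right (heavy = foot alone; LL = one foot; stranded L unfooted): bre (ˈde:) (kru.ˈso) (ˈfa:b) (ˈkok) ka (ˈkle:m).
Foot heads: 2, 4, 5, 6, 8.
Primary stress on the rightmost head = syllable 8.
Secondary stress on 2, 4, 5, 6: bre.ˌde:.kru.ˌso.ˌfa:b.ˌkok.ka.ˈkle:m.

primary 8, secondary 2, 4, 5, 6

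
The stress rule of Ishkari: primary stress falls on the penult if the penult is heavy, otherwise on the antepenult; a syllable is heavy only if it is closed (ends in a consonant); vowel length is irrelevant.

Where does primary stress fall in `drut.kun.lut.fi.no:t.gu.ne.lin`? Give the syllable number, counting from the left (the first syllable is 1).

Weights: 6 gu L, 7 ne L, 8 lin H.
The penult (syllable 7, ne) is light, so stress falls on the antepenult (syllable 6, gu).
Primary stress: syllable 6 → drut.kun.lut.fi.no:t.ˈgu.ne.lin.

6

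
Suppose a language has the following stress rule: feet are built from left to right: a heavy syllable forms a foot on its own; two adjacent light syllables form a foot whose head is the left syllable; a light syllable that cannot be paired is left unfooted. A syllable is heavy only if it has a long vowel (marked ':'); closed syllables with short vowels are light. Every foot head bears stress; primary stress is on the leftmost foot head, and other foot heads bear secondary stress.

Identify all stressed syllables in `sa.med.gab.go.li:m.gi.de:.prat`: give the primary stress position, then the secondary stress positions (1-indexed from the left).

Weights: 1 sa L, 2 med L, 3 gab L, 4 go L, 5 li:m H, 6 gi L, 7 de: H, 8 prat L.
Parse left to right (heavy = foot alone; LL = one foot; stranded L unfooted): (ˈsa.med) (ˈgab.go) (ˈli:m) gi (ˈde:) prat.
Foot heads: 1, 3, 5, 7.
Primary stress on the leftmost head = syllable 1.
Secondary stress on 3, 5, 7: ˈsa.med.ˌgab.go.ˌli:m.gi.ˌde:.prat.

primary 1, secondary 3, 5, 7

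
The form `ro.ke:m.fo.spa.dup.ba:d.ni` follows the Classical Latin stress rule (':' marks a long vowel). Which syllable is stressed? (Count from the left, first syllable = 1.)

Classical Latin: stress the penult if heavy (long vowel or closed), else the antepenult.
Weights: 5 dup H, 6 ba:d H, 7 ni L.
The penult (syllable 6, ba:d) is heavy, so it takes stress.
Stress on syllable 6: ro.ke:m.fo.spa.dup.ˈba:d.ni.

6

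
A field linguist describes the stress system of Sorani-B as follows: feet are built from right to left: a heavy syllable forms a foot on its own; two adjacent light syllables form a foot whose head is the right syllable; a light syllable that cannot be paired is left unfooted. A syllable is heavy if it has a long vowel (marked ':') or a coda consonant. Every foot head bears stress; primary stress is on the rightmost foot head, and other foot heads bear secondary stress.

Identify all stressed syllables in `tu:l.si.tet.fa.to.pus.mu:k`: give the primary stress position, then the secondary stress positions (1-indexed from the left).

Weights: 1 tu:l H, 2 si L, 3 tet H, 4 fa L, 5 to L, 6 pus H, 7 mu:k H.
Parse right to left (heavy = foot alone; LL = one foot; stranded L unfooted): (ˈtu:l) si (ˈtet) (fa.ˈto) (ˈpus) (ˈmu:k).
Foot heads: 1, 3, 5, 6, 7.
Primary stress on the rightmost head = syllable 7.
Secondary stress on 1, 3, 5, 6: ˌtu:l.si.ˌtet.fa.ˌto.ˌpus.ˈmu:k.

primary 7, secondary 1, 3, 5, 6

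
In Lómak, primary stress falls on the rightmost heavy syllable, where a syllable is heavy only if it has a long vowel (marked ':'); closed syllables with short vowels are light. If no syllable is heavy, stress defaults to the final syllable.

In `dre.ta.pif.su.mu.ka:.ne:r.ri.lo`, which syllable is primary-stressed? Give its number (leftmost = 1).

Weights: 1 dre L, 2 ta L, 3 pif L, 4 su L, 5 mu L, 6 ka: H, 7 ne:r H, 8 ri L, 9 lo L.
Heavy syllables in the domain: 6, 7. The rightmost is syllable 7 (ne:r).
Primary stress: syllable 7 → dre.ta.pif.su.mu.ka:.ˈne:r.ri.lo.

7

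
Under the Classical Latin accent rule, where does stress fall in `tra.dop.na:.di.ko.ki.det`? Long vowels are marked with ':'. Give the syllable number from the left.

Classical Latin: stress the penult if heavy (long vowel or closed), else the antepenult.
Weights: 5 ko L, 6 ki L, 7 det H.
The penult (syllable 6, ki) is light, so stress falls on the antepenult (syllable 5, ko).
Stress on syllable 5: tra.dop.na:.di.ˈko.ki.det.

5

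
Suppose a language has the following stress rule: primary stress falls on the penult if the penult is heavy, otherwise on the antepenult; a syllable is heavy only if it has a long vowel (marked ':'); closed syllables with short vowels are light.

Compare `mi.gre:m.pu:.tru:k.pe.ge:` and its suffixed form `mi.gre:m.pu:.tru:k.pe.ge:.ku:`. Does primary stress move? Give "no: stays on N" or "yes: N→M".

yes: 4→6

Base `mi.gre:m.pu:.tru:k.pe.ge:` (6 syllables):
  Weights: 4 tru:k H, 5 pe L, 6 ge: H.
  The penult (syllable 5, pe) is light, so stress falls on the antepenult (syllable 4, tru:k).
  → primary stress on syllable 4.
Suffixed `mi.gre:m.pu:.tru:k.pe.ge:.ku:` (7 syllables):
  Weights: 5 pe L, 6 ge: H, 7 ku: H.
  The penult (syllable 6, ge:) is heavy, so it takes stress.
  → primary stress on syllable 6.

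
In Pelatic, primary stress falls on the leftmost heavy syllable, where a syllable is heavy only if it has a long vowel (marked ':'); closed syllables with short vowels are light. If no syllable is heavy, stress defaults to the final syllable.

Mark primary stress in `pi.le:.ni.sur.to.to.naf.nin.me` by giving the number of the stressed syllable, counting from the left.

2

Weights: 1 pi L, 2 le: H, 3 ni L, 4 sur L, 5 to L, 6 to L, 7 naf L, 8 nin L, 9 me L.
Heavy syllables in the domain: 2. The leftmost is syllable 2 (le:).
Primary stress: syllable 2 → pi.ˈle:.ni.sur.to.to.naf.nin.me.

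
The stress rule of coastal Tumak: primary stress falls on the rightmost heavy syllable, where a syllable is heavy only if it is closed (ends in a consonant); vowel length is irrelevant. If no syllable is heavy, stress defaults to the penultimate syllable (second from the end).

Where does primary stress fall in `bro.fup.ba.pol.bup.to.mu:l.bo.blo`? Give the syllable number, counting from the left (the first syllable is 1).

7

Weights: 1 bro L, 2 fup H, 3 ba L, 4 pol H, 5 bup H, 6 to L, 7 mu:l H, 8 bo L, 9 blo L.
Heavy syllables in the domain: 2, 4, 5, 7. The rightmost is syllable 7 (mu:l).
Primary stress: syllable 7 → bro.fup.ba.pol.bup.to.ˈmu:l.bo.blo.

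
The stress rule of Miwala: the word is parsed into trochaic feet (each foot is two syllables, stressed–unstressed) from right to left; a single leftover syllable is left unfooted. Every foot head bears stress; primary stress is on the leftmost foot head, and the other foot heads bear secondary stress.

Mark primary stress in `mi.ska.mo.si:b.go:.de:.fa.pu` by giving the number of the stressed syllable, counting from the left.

Parse right to left into trochaic (ˈσσ) feet: (ˈmi.ska) (ˈmo.si:b) (ˈgo:.de:) (ˈfa.pu).
Foot heads (stressed positions): 1, 3, 5, 7.
End Rule Leftmost: primary stress on the leftmost head = syllable 1.
Primary stress: syllable 1 → ˈmi.ska.mo.si:b.go:.de:.fa.pu.

1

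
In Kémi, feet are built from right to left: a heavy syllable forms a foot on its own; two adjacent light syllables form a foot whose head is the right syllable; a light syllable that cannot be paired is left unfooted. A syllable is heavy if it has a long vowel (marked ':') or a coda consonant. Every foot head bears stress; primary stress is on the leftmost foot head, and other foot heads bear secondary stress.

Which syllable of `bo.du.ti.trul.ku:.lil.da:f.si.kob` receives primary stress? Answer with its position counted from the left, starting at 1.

Weights: 1 bo L, 2 du L, 3 ti L, 4 trul H, 5 ku: H, 6 lil H, 7 da:f H, 8 si L, 9 kob H.
Parse right to left (heavy = foot alone; LL = one foot; stranded L unfooted): bo (du.ˈti) (ˈtrul) (ˈku:) (ˈlil) (ˈda:f) si (ˈkob).
Foot heads: 3, 4, 5, 6, 7, 9.
Primary stress on the leftmost head = syllable 3.
Primary stress: syllable 3 → bo.du.ˈti.trul.ku:.lil.da:f.si.kob.

3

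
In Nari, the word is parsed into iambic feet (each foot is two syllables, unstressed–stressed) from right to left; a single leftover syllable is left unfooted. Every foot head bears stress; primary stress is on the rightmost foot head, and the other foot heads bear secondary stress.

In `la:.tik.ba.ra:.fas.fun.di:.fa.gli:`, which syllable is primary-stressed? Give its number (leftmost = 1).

Parse right to left into iambic (σˈσ) feet: la: (tik.ˈba) (ra:.ˈfas) (fun.ˈdi:) (fa.ˈgli:). Syllable 1 is left unfooted.
Foot heads (stressed positions): 3, 5, 7, 9.
End Rule Rightmost: primary stress on the rightmost head = syllable 9.
Primary stress: syllable 9 → la:.tik.ba.ra:.fas.fun.di:.fa.ˈgli:.

9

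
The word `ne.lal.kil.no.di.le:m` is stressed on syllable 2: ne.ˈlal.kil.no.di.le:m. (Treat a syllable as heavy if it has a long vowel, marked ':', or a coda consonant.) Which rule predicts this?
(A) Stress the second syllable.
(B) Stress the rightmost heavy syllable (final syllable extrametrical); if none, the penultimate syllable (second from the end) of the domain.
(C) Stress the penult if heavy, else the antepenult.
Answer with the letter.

Rule A → syllable 2 ✓.
Rule B → syllable 3 (observed: 2).
Rule C → syllable 4 (observed: 2).

A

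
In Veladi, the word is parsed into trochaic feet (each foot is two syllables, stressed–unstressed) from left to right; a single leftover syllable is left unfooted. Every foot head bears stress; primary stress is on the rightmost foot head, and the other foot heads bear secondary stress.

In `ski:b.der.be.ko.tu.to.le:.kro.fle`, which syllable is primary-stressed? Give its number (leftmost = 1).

7

Parse left to right into trochaic (ˈσσ) feet: (ˈski:b.der) (ˈbe.ko) (ˈtu.to) (ˈle:.kro) fle. Syllable 9 is left unfooted.
Foot heads (stressed positions): 1, 3, 5, 7.
End Rule Rightmost: primary stress on the rightmost head = syllable 7.
Primary stress: syllable 7 → ski:b.der.be.ko.tu.to.ˈle:.kro.fle.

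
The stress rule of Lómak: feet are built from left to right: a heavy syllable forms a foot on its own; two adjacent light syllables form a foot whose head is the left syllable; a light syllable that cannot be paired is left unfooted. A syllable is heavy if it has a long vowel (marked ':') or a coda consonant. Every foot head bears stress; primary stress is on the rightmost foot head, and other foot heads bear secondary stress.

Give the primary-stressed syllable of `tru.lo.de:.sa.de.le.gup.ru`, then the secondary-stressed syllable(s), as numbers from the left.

primary 7, secondary 1, 3, 4

Weights: 1 tru L, 2 lo L, 3 de: H, 4 sa L, 5 de L, 6 le L, 7 gup H, 8 ru L.
Parse left to right (heavy = foot alone; LL = one foot; stranded L unfooted): (ˈtru.lo) (ˈde:) (ˈsa.de) le (ˈgup) ru.
Foot heads: 1, 3, 4, 7.
Primary stress on the rightmost head = syllable 7.
Secondary stress on 1, 3, 4: ˌtru.lo.ˌde:.ˌsa.de.le.ˈgup.ru.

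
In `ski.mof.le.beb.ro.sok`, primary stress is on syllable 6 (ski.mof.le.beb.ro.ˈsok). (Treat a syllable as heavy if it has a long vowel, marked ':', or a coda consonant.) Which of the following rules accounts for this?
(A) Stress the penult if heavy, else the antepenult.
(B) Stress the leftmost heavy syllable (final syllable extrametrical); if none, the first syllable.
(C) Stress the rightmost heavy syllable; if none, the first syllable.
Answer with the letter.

C

Rule A → syllable 4 (observed: 6).
Rule B → syllable 2 (observed: 6).
Rule C → syllable 6 ✓.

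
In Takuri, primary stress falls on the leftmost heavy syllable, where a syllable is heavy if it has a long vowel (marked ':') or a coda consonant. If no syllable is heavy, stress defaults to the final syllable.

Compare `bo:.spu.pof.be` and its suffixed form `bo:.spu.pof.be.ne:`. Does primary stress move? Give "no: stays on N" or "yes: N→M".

Base `bo:.spu.pof.be` (4 syllables):
  Weights: 1 bo: H, 2 spu L, 3 pof H, 4 be L.
  Heavy syllables in the domain: 1, 3. The leftmost is syllable 1 (bo:).
  → primary stress on syllable 1.
Suffixed `bo:.spu.pof.be.ne:` (5 syllables):
  Weights: 1 bo: H, 2 spu L, 3 pof H, 4 be L, 5 ne: H.
  Heavy syllables in the domain: 1, 3, 5. The leftmost is syllable 1 (bo:).
  → primary stress on syllable 1.

no: stays on 1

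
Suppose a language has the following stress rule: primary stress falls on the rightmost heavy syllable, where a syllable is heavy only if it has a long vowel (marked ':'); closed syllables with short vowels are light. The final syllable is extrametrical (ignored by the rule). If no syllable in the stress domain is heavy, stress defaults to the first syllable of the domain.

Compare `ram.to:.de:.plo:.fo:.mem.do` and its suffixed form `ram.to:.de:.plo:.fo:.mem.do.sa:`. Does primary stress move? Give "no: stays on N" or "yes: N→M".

no: stays on 5

Base `ram.to:.de:.plo:.fo:.mem.do` (7 syllables):
  The final syllable (7, do) is extrametrical; the stress domain is syllables 1–6.
  Weights: 1 ram L, 2 to: H, 3 de: H, 4 plo: H, 5 fo: H, 6 mem L.
  Heavy syllables in the domain: 2, 3, 4, 5. The rightmost is syllable 5 (fo:).
  → primary stress on syllable 5.
Suffixed `ram.to:.de:.plo:.fo:.mem.do.sa:` (8 syllables):
  The final syllable (8, sa:) is extrametrical; the stress domain is syllables 1–7.
  Weights: 1 ram L, 2 to: H, 3 de: H, 4 plo: H, 5 fo: H, 6 mem L, 7 do L.
  Heavy syllables in the domain: 2, 3, 4, 5. The rightmost is syllable 5 (fo:).
  → primary stress on syllable 5.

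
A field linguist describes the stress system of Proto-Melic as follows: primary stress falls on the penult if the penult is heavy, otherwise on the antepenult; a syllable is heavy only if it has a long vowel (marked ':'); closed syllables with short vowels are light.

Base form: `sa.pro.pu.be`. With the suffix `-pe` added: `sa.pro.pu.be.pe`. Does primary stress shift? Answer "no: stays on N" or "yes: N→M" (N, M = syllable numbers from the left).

yes: 2→3

Base `sa.pro.pu.be` (4 syllables):
  Weights: 2 pro L, 3 pu L, 4 be L.
  The penult (syllable 3, pu) is light, so stress falls on the antepenult (syllable 2, pro).
  → primary stress on syllable 2.
Suffixed `sa.pro.pu.be.pe` (5 syllables):
  Weights: 3 pu L, 4 be L, 5 pe L.
  The penult (syllable 4, be) is light, so stress falls on the antepenult (syllable 3, pu).
  → primary stress on syllable 3.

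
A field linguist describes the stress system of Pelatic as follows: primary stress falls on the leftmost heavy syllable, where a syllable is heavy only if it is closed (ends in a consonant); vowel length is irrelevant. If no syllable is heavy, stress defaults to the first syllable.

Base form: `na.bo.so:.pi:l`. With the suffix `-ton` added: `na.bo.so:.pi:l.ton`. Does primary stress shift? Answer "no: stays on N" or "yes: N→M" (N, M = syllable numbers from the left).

Base `na.bo.so:.pi:l` (4 syllables):
  Weights: 1 na L, 2 bo L, 3 so: L, 4 pi:l H.
  Heavy syllables in the domain: 4. The leftmost is syllable 4 (pi:l).
  → primary stress on syllable 4.
Suffixed `na.bo.so:.pi:l.ton` (5 syllables):
  Weights: 1 na L, 2 bo L, 3 so: L, 4 pi:l H, 5 ton H.
  Heavy syllables in the domain: 4, 5. The leftmost is syllable 4 (pi:l).
  → primary stress on syllable 4.

no: stays on 4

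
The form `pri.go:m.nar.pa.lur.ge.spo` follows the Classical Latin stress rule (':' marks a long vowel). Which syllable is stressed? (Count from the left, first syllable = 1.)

Classical Latin: stress the penult if heavy (long vowel or closed), else the antepenult.
Weights: 5 lur H, 6 ge L, 7 spo L.
The penult (syllable 6, ge) is light, so stress falls on the antepenult (syllable 5, lur).
Stress on syllable 5: pri.go:m.nar.pa.ˈlur.ge.spo.

5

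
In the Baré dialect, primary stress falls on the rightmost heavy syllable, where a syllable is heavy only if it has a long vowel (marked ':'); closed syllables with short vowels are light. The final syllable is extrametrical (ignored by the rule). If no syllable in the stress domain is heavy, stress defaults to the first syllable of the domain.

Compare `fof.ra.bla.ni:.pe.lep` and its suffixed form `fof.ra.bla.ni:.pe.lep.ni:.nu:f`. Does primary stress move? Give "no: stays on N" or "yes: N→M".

yes: 4→7

Base `fof.ra.bla.ni:.pe.lep` (6 syllables):
  The final syllable (6, lep) is extrametrical; the stress domain is syllables 1–5.
  Weights: 1 fof L, 2 ra L, 3 bla L, 4 ni: H, 5 pe L.
  Heavy syllables in the domain: 4. The rightmost is syllable 4 (ni:).
  → primary stress on syllable 4.
Suffixed `fof.ra.bla.ni:.pe.lep.ni:.nu:f` (8 syllables):
  The final syllable (8, nu:f) is extrametrical; the stress domain is syllables 1–7.
  Weights: 1 fof L, 2 ra L, 3 bla L, 4 ni: H, 5 pe L, 6 lep L, 7 ni: H.
  Heavy syllables in the domain: 4, 7. The rightmost is syllable 7 (ni:).
  → primary stress on syllable 7.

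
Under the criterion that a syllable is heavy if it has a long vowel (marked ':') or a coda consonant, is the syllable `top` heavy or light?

heavy

`top`: short vowel, closed (coda /p/). Closed → heavy.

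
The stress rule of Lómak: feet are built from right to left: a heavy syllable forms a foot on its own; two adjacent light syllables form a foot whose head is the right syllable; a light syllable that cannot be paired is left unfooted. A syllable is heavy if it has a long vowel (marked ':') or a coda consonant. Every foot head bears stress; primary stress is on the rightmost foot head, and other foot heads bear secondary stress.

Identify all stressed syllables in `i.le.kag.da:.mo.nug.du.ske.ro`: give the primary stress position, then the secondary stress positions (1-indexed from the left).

Weights: 1 i L, 2 le L, 3 kag H, 4 da: H, 5 mo L, 6 nug H, 7 du L, 8 ske L, 9 ro L.
Parse right to left (heavy = foot alone; LL = one foot; stranded L unfooted): (i.ˈle) (ˈkag) (ˈda:) mo (ˈnug) du (ske.ˈro).
Foot heads: 2, 3, 4, 6, 9.
Primary stress on the rightmost head = syllable 9.
Secondary stress on 2, 3, 4, 6: i.ˌle.ˌkag.ˌda:.mo.ˌnug.du.ske.ˈro.

primary 9, secondary 2, 3, 4, 6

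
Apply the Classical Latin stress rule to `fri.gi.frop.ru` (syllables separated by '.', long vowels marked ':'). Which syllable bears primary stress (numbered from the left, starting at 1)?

3

Classical Latin: stress the penult if heavy (long vowel or closed), else the antepenult.
Weights: 2 gi L, 3 frop H, 4 ru L.
The penult (syllable 3, frop) is heavy, so it takes stress.
Stress on syllable 3: fri.gi.ˈfrop.ru.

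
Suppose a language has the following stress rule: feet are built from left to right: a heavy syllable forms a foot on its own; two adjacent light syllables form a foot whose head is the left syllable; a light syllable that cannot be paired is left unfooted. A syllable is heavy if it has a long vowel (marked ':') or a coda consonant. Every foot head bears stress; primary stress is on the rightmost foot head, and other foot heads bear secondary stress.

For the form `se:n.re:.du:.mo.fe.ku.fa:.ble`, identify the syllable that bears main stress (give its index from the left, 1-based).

Weights: 1 se:n H, 2 re: H, 3 du: H, 4 mo L, 5 fe L, 6 ku L, 7 fa: H, 8 ble L.
Parse left to right (heavy = foot alone; LL = one foot; stranded L unfooted): (ˈse:n) (ˈre:) (ˈdu:) (ˈmo.fe) ku (ˈfa:) ble.
Foot heads: 1, 2, 3, 4, 7.
Primary stress on the rightmost head = syllable 7.
Primary stress: syllable 7 → se:n.re:.du:.mo.fe.ku.ˈfa:.ble.

7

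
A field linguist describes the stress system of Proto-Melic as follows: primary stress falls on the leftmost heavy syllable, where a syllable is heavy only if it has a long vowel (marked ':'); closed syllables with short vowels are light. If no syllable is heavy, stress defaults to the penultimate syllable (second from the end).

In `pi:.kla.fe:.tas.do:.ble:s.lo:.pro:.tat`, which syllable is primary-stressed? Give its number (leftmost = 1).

1

Weights: 1 pi: H, 2 kla L, 3 fe: H, 4 tas L, 5 do: H, 6 ble:s H, 7 lo: H, 8 pro: H, 9 tat L.
Heavy syllables in the domain: 1, 3, 5, 6, 7, 8. The leftmost is syllable 1 (pi:).
Primary stress: syllable 1 → ˈpi:.kla.fe:.tas.do:.ble:s.lo:.pro:.tat.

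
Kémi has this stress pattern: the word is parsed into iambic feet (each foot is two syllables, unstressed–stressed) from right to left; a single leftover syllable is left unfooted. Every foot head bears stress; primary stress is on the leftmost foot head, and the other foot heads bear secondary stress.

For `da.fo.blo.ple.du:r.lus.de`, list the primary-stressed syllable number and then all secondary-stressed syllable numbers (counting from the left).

Parse right to left into iambic (σˈσ) feet: da (fo.ˈblo) (ple.ˈdu:r) (lus.ˈde). Syllable 1 is left unfooted.
Foot heads (stressed positions): 3, 5, 7.
End Rule Leftmost: primary stress on the leftmost head = syllable 3.
Secondary stress on 5, 7: da.fo.ˈblo.ple.ˌdu:r.lus.ˌde.

primary 3, secondary 5, 7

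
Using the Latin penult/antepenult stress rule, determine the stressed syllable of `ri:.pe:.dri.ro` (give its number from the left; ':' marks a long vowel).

Classical Latin: stress the penult if heavy (long vowel or closed), else the antepenult.
Weights: 2 pe: H, 3 dri L, 4 ro L.
The penult (syllable 3, dri) is light, so stress falls on the antepenult (syllable 2, pe:).
Stress on syllable 2: ri:.ˈpe:.dri.ro.

2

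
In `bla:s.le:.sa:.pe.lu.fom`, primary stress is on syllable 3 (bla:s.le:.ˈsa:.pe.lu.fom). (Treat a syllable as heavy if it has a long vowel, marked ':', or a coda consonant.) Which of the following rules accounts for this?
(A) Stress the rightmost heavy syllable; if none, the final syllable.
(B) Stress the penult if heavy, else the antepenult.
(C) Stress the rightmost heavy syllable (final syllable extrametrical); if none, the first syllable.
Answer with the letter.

Rule A → syllable 6 (observed: 3).
Rule B → syllable 4 (observed: 3).
Rule C → syllable 3 ✓.

C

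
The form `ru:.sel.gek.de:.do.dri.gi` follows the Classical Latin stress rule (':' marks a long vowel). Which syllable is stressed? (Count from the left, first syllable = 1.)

Classical Latin: stress the penult if heavy (long vowel or closed), else the antepenult.
Weights: 5 do L, 6 dri L, 7 gi L.
The penult (syllable 6, dri) is light, so stress falls on the antepenult (syllable 5, do).
Stress on syllable 5: ru:.sel.gek.de:.ˈdo.dri.gi.

5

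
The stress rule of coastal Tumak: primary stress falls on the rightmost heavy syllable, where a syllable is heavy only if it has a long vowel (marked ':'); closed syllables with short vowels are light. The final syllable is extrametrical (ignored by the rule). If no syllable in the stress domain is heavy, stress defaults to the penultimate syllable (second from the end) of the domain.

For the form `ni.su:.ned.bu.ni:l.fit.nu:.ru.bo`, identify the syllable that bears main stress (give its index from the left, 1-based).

The final syllable (9, bo) is extrametrical; the stress domain is syllables 1–8.
Weights: 1 ni L, 2 su: H, 3 ned L, 4 bu L, 5 ni:l H, 6 fit L, 7 nu: H, 8 ru L.
Heavy syllables in the domain: 2, 5, 7. The rightmost is syllable 7 (nu:).
Primary stress: syllable 7 → ni.su:.ned.bu.ni:l.fit.ˈnu:.ru.bo.

7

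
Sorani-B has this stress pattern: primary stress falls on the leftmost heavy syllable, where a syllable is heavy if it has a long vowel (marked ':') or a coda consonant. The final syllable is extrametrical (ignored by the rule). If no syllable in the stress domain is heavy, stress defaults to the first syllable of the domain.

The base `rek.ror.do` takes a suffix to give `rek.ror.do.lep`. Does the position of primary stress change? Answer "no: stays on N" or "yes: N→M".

no: stays on 1

Base `rek.ror.do` (3 syllables):
  The final syllable (3, do) is extrametrical; the stress domain is syllables 1–2.
  Weights: 1 rek H, 2 ror H.
  Heavy syllables in the domain: 1, 2. The leftmost is syllable 1 (rek).
  → primary stress on syllable 1.
Suffixed `rek.ror.do.lep` (4 syllables):
  The final syllable (4, lep) is extrametrical; the stress domain is syllables 1–3.
  Weights: 1 rek H, 2 ror H, 3 do L.
  Heavy syllables in the domain: 1, 2. The leftmost is syllable 1 (rek).
  → primary stress on syllable 1.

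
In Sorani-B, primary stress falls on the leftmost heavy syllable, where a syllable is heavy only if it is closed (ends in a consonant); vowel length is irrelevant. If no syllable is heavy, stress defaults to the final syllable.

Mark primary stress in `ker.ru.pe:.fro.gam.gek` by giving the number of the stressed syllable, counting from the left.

Weights: 1 ker H, 2 ru L, 3 pe: L, 4 fro L, 5 gam H, 6 gek H.
Heavy syllables in the domain: 1, 5, 6. The leftmost is syllable 1 (ker).
Primary stress: syllable 1 → ˈker.ru.pe:.fro.gam.gek.

1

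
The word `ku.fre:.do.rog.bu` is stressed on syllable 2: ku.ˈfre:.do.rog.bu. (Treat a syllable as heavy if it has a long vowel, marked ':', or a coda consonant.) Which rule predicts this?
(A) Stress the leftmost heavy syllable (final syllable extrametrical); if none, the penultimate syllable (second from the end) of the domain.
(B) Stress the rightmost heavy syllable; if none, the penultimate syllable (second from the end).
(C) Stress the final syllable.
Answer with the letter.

A

Rule A → syllable 2 ✓.
Rule B → syllable 4 (observed: 2).
Rule C → syllable 5 (observed: 2).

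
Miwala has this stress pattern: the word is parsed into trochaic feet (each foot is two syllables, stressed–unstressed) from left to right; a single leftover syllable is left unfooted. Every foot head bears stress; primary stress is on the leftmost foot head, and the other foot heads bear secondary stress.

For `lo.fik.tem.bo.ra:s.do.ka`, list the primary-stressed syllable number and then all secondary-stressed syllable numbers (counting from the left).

Parse left to right into trochaic (ˈσσ) feet: (ˈlo.fik) (ˈtem.bo) (ˈra:s.do) ka. Syllable 7 is left unfooted.
Foot heads (stressed positions): 1, 3, 5.
End Rule Leftmost: primary stress on the leftmost head = syllable 1.
Secondary stress on 3, 5: ˈlo.fik.ˌtem.bo.ˌra:s.do.ka.

primary 1, secondary 3, 5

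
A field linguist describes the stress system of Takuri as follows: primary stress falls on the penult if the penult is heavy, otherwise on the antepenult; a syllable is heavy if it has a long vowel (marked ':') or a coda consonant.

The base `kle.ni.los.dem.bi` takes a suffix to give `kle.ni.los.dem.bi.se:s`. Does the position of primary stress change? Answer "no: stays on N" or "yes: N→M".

no: stays on 4

Base `kle.ni.los.dem.bi` (5 syllables):
  Weights: 3 los H, 4 dem H, 5 bi L.
  The penult (syllable 4, dem) is heavy, so it takes stress.
  → primary stress on syllable 4.
Suffixed `kle.ni.los.dem.bi.se:s` (6 syllables):
  Weights: 4 dem H, 5 bi L, 6 se:s H.
  The penult (syllable 5, bi) is light, so stress falls on the antepenult (syllable 4, dem).
  → primary stress on syllable 4.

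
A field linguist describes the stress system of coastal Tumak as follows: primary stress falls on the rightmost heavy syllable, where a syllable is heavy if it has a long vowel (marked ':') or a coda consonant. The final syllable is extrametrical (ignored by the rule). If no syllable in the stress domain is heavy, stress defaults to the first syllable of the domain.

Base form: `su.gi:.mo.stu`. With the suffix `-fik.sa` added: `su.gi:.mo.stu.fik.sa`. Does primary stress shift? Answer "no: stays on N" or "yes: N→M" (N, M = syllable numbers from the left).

yes: 2→5

Base `su.gi:.mo.stu` (4 syllables):
  The final syllable (4, stu) is extrametrical; the stress domain is syllables 1–3.
  Weights: 1 su L, 2 gi: H, 3 mo L.
  Heavy syllables in the domain: 2. The rightmost is syllable 2 (gi:).
  → primary stress on syllable 2.
Suffixed `su.gi:.mo.stu.fik.sa` (6 syllables):
  The final syllable (6, sa) is extrametrical; the stress domain is syllables 1–5.
  Weights: 1 su L, 2 gi: H, 3 mo L, 4 stu L, 5 fik H.
  Heavy syllables in the domain: 2, 5. The rightmost is syllable 5 (fik).
  → primary stress on syllable 5.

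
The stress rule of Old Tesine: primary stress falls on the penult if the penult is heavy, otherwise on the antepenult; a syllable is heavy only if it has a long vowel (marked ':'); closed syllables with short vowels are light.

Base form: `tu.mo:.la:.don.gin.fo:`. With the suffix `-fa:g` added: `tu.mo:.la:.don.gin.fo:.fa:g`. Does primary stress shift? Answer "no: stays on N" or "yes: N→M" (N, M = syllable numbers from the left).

yes: 4→6

Base `tu.mo:.la:.don.gin.fo:` (6 syllables):
  Weights: 4 don L, 5 gin L, 6 fo: H.
  The penult (syllable 5, gin) is light, so stress falls on the antepenult (syllable 4, don).
  → primary stress on syllable 4.
Suffixed `tu.mo:.la:.don.gin.fo:.fa:g` (7 syllables):
  Weights: 5 gin L, 6 fo: H, 7 fa:g H.
  The penult (syllable 6, fo:) is heavy, so it takes stress.
  → primary stress on syllable 6.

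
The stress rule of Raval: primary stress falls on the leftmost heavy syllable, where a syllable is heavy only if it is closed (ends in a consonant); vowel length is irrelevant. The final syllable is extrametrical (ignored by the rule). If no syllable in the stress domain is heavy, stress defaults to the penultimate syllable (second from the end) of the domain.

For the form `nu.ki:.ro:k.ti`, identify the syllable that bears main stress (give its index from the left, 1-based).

3

The final syllable (4, ti) is extrametrical; the stress domain is syllables 1–3.
Weights: 1 nu L, 2 ki: L, 3 ro:k H.
Heavy syllables in the domain: 3. The leftmost is syllable 3 (ro:k).
Primary stress: syllable 3 → nu.ki:.ˈro:k.ti.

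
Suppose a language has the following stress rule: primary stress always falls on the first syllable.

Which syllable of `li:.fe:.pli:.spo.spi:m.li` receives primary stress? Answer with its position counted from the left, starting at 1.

The word has 6 syllables; the first syllable is syllable 1 (li:).
Primary stress: syllable 1 → ˈli:.fe:.pli:.spo.spi:m.li.

1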